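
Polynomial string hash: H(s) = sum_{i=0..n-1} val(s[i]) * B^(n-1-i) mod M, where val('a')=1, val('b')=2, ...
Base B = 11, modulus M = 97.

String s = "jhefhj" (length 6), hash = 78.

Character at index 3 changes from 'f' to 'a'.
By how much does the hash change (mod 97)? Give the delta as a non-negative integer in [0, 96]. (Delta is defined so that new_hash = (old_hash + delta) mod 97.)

Delta formula: (val(new) - val(old)) * B^(n-1-k) mod M
  val('a') - val('f') = 1 - 6 = -5
  B^(n-1-k) = 11^2 mod 97 = 24
  Delta = -5 * 24 mod 97 = 74

Answer: 74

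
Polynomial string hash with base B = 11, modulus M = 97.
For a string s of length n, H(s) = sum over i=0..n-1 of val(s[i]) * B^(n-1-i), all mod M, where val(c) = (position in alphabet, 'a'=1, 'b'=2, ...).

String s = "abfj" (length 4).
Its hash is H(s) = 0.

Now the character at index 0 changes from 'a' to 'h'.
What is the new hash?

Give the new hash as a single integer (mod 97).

Answer: 5

Derivation:
val('a') = 1, val('h') = 8
Position k = 0, exponent = n-1-k = 3
B^3 mod M = 11^3 mod 97 = 70
Delta = (8 - 1) * 70 mod 97 = 5
New hash = (0 + 5) mod 97 = 5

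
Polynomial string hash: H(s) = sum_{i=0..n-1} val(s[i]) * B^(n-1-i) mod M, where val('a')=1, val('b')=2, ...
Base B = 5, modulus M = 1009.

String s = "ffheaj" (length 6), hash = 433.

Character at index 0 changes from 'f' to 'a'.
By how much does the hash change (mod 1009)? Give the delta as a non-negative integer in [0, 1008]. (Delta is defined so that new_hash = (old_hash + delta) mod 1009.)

Delta formula: (val(new) - val(old)) * B^(n-1-k) mod M
  val('a') - val('f') = 1 - 6 = -5
  B^(n-1-k) = 5^5 mod 1009 = 98
  Delta = -5 * 98 mod 1009 = 519

Answer: 519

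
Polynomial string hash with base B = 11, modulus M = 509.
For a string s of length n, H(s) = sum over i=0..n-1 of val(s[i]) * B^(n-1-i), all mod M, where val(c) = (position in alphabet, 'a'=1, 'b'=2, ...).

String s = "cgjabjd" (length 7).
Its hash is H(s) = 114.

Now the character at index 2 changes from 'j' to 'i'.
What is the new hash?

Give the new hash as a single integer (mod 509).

val('j') = 10, val('i') = 9
Position k = 2, exponent = n-1-k = 4
B^4 mod M = 11^4 mod 509 = 389
Delta = (9 - 10) * 389 mod 509 = 120
New hash = (114 + 120) mod 509 = 234

Answer: 234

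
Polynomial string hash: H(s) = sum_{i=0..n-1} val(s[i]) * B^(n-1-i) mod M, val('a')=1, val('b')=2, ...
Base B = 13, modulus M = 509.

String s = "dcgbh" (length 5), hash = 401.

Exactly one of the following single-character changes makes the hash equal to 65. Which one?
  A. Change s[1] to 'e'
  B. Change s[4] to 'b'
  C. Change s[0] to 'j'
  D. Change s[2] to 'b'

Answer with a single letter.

Answer: D

Derivation:
Option A: s[1]='c'->'e', delta=(5-3)*13^3 mod 509 = 322, hash=401+322 mod 509 = 214
Option B: s[4]='h'->'b', delta=(2-8)*13^0 mod 509 = 503, hash=401+503 mod 509 = 395
Option C: s[0]='d'->'j', delta=(10-4)*13^4 mod 509 = 342, hash=401+342 mod 509 = 234
Option D: s[2]='g'->'b', delta=(2-7)*13^2 mod 509 = 173, hash=401+173 mod 509 = 65 <-- target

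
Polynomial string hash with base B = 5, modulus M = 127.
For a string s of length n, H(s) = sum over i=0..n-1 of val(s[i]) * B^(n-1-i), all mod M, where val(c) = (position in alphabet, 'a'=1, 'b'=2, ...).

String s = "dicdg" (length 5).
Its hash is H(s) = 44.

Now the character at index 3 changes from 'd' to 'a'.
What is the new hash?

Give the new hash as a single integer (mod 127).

Answer: 29

Derivation:
val('d') = 4, val('a') = 1
Position k = 3, exponent = n-1-k = 1
B^1 mod M = 5^1 mod 127 = 5
Delta = (1 - 4) * 5 mod 127 = 112
New hash = (44 + 112) mod 127 = 29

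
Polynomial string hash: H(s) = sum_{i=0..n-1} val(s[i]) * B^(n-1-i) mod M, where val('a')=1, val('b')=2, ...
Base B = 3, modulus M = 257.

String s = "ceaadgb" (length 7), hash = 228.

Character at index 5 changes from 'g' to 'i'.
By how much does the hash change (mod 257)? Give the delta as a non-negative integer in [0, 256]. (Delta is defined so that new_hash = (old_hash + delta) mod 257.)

Delta formula: (val(new) - val(old)) * B^(n-1-k) mod M
  val('i') - val('g') = 9 - 7 = 2
  B^(n-1-k) = 3^1 mod 257 = 3
  Delta = 2 * 3 mod 257 = 6

Answer: 6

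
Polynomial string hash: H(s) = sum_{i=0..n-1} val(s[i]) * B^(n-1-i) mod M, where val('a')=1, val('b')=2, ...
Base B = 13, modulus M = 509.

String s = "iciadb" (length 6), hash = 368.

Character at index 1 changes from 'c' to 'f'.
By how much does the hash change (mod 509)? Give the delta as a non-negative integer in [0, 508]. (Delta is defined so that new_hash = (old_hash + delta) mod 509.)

Answer: 171

Derivation:
Delta formula: (val(new) - val(old)) * B^(n-1-k) mod M
  val('f') - val('c') = 6 - 3 = 3
  B^(n-1-k) = 13^4 mod 509 = 57
  Delta = 3 * 57 mod 509 = 171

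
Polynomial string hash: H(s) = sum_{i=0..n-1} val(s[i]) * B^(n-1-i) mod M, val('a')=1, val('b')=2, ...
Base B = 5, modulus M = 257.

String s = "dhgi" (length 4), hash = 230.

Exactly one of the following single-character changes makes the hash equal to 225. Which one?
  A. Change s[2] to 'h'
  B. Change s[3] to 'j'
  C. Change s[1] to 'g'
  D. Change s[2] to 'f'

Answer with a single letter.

Answer: D

Derivation:
Option A: s[2]='g'->'h', delta=(8-7)*5^1 mod 257 = 5, hash=230+5 mod 257 = 235
Option B: s[3]='i'->'j', delta=(10-9)*5^0 mod 257 = 1, hash=230+1 mod 257 = 231
Option C: s[1]='h'->'g', delta=(7-8)*5^2 mod 257 = 232, hash=230+232 mod 257 = 205
Option D: s[2]='g'->'f', delta=(6-7)*5^1 mod 257 = 252, hash=230+252 mod 257 = 225 <-- target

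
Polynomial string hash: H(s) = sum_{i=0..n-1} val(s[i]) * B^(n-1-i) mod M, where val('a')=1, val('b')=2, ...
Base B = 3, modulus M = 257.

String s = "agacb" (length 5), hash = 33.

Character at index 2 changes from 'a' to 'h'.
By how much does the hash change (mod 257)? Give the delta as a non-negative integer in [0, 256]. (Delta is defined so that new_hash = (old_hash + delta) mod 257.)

Delta formula: (val(new) - val(old)) * B^(n-1-k) mod M
  val('h') - val('a') = 8 - 1 = 7
  B^(n-1-k) = 3^2 mod 257 = 9
  Delta = 7 * 9 mod 257 = 63

Answer: 63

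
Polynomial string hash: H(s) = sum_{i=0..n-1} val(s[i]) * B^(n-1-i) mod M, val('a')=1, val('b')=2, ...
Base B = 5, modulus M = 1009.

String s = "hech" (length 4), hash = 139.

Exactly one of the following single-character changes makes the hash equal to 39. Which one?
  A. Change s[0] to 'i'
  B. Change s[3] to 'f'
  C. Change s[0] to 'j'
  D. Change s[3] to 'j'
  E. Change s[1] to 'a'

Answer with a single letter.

Option A: s[0]='h'->'i', delta=(9-8)*5^3 mod 1009 = 125, hash=139+125 mod 1009 = 264
Option B: s[3]='h'->'f', delta=(6-8)*5^0 mod 1009 = 1007, hash=139+1007 mod 1009 = 137
Option C: s[0]='h'->'j', delta=(10-8)*5^3 mod 1009 = 250, hash=139+250 mod 1009 = 389
Option D: s[3]='h'->'j', delta=(10-8)*5^0 mod 1009 = 2, hash=139+2 mod 1009 = 141
Option E: s[1]='e'->'a', delta=(1-5)*5^2 mod 1009 = 909, hash=139+909 mod 1009 = 39 <-- target

Answer: E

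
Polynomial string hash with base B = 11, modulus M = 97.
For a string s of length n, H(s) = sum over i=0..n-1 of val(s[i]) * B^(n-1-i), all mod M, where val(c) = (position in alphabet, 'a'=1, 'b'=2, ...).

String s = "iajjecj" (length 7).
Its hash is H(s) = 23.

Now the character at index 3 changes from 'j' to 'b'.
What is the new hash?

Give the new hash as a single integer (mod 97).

val('j') = 10, val('b') = 2
Position k = 3, exponent = n-1-k = 3
B^3 mod M = 11^3 mod 97 = 70
Delta = (2 - 10) * 70 mod 97 = 22
New hash = (23 + 22) mod 97 = 45

Answer: 45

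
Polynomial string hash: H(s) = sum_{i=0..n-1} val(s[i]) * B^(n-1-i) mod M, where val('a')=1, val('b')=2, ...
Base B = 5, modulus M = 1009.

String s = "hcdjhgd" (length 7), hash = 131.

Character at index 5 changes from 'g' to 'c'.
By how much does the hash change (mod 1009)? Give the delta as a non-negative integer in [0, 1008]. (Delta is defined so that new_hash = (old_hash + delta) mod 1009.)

Answer: 989

Derivation:
Delta formula: (val(new) - val(old)) * B^(n-1-k) mod M
  val('c') - val('g') = 3 - 7 = -4
  B^(n-1-k) = 5^1 mod 1009 = 5
  Delta = -4 * 5 mod 1009 = 989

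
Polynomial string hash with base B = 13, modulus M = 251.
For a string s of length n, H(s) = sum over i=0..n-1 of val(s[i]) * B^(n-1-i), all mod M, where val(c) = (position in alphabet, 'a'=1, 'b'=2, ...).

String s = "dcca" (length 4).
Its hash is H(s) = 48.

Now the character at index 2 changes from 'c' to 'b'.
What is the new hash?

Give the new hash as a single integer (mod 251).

val('c') = 3, val('b') = 2
Position k = 2, exponent = n-1-k = 1
B^1 mod M = 13^1 mod 251 = 13
Delta = (2 - 3) * 13 mod 251 = 238
New hash = (48 + 238) mod 251 = 35

Answer: 35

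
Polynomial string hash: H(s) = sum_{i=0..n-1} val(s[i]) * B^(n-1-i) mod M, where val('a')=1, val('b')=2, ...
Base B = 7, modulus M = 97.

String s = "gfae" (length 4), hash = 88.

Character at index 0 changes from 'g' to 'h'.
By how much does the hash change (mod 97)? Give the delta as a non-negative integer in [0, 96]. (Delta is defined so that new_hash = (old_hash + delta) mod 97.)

Answer: 52

Derivation:
Delta formula: (val(new) - val(old)) * B^(n-1-k) mod M
  val('h') - val('g') = 8 - 7 = 1
  B^(n-1-k) = 7^3 mod 97 = 52
  Delta = 1 * 52 mod 97 = 52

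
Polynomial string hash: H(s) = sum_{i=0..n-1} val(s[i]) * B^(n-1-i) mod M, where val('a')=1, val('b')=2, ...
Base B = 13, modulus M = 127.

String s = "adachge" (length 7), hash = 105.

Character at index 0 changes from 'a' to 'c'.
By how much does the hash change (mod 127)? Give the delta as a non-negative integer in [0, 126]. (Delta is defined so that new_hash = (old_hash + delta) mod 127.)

Delta formula: (val(new) - val(old)) * B^(n-1-k) mod M
  val('c') - val('a') = 3 - 1 = 2
  B^(n-1-k) = 13^6 mod 127 = 47
  Delta = 2 * 47 mod 127 = 94

Answer: 94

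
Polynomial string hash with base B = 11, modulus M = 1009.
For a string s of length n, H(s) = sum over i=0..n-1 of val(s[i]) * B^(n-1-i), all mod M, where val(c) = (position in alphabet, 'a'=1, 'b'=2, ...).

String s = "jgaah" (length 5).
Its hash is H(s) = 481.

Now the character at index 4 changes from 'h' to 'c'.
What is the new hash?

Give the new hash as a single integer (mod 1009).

Answer: 476

Derivation:
val('h') = 8, val('c') = 3
Position k = 4, exponent = n-1-k = 0
B^0 mod M = 11^0 mod 1009 = 1
Delta = (3 - 8) * 1 mod 1009 = 1004
New hash = (481 + 1004) mod 1009 = 476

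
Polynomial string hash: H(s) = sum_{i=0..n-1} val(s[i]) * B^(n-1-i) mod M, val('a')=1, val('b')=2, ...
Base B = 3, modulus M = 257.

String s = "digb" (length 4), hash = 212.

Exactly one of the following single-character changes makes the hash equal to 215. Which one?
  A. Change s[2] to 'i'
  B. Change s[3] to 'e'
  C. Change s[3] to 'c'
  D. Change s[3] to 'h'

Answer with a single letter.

Answer: B

Derivation:
Option A: s[2]='g'->'i', delta=(9-7)*3^1 mod 257 = 6, hash=212+6 mod 257 = 218
Option B: s[3]='b'->'e', delta=(5-2)*3^0 mod 257 = 3, hash=212+3 mod 257 = 215 <-- target
Option C: s[3]='b'->'c', delta=(3-2)*3^0 mod 257 = 1, hash=212+1 mod 257 = 213
Option D: s[3]='b'->'h', delta=(8-2)*3^0 mod 257 = 6, hash=212+6 mod 257 = 218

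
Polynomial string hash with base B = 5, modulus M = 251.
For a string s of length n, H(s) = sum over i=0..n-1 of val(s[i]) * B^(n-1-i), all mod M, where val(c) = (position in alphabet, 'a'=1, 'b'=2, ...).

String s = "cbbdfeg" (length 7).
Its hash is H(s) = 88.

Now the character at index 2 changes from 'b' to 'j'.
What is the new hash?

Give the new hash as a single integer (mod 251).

val('b') = 2, val('j') = 10
Position k = 2, exponent = n-1-k = 4
B^4 mod M = 5^4 mod 251 = 123
Delta = (10 - 2) * 123 mod 251 = 231
New hash = (88 + 231) mod 251 = 68

Answer: 68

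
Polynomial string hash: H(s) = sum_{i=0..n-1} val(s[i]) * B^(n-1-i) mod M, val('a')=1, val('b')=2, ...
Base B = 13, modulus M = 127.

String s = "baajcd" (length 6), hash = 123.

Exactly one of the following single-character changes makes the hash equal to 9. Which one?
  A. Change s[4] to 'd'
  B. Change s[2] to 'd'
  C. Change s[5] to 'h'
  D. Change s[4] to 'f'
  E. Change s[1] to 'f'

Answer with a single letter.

Option A: s[4]='c'->'d', delta=(4-3)*13^1 mod 127 = 13, hash=123+13 mod 127 = 9 <-- target
Option B: s[2]='a'->'d', delta=(4-1)*13^3 mod 127 = 114, hash=123+114 mod 127 = 110
Option C: s[5]='d'->'h', delta=(8-4)*13^0 mod 127 = 4, hash=123+4 mod 127 = 0
Option D: s[4]='c'->'f', delta=(6-3)*13^1 mod 127 = 39, hash=123+39 mod 127 = 35
Option E: s[1]='a'->'f', delta=(6-1)*13^4 mod 127 = 57, hash=123+57 mod 127 = 53

Answer: A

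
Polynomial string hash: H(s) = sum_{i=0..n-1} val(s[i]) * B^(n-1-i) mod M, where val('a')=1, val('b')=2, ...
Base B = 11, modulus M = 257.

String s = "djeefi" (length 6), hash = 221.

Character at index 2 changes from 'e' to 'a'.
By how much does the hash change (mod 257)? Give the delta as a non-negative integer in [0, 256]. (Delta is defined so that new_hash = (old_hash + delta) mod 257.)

Delta formula: (val(new) - val(old)) * B^(n-1-k) mod M
  val('a') - val('e') = 1 - 5 = -4
  B^(n-1-k) = 11^3 mod 257 = 46
  Delta = -4 * 46 mod 257 = 73

Answer: 73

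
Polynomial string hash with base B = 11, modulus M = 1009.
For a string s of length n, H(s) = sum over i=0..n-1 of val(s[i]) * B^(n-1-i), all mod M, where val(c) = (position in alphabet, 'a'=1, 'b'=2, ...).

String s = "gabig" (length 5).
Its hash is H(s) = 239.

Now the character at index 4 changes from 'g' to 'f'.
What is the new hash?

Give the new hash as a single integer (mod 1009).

val('g') = 7, val('f') = 6
Position k = 4, exponent = n-1-k = 0
B^0 mod M = 11^0 mod 1009 = 1
Delta = (6 - 7) * 1 mod 1009 = 1008
New hash = (239 + 1008) mod 1009 = 238

Answer: 238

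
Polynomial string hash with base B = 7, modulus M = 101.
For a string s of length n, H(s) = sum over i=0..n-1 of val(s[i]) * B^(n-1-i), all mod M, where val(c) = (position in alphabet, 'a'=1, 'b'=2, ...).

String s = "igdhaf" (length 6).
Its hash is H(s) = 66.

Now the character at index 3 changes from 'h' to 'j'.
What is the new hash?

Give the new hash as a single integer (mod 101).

val('h') = 8, val('j') = 10
Position k = 3, exponent = n-1-k = 2
B^2 mod M = 7^2 mod 101 = 49
Delta = (10 - 8) * 49 mod 101 = 98
New hash = (66 + 98) mod 101 = 63

Answer: 63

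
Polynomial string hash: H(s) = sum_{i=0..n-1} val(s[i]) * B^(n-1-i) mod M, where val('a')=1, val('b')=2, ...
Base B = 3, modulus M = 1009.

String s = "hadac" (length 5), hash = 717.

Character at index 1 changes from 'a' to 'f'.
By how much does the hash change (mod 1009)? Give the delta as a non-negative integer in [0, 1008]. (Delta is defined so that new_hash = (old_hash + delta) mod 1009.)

Delta formula: (val(new) - val(old)) * B^(n-1-k) mod M
  val('f') - val('a') = 6 - 1 = 5
  B^(n-1-k) = 3^3 mod 1009 = 27
  Delta = 5 * 27 mod 1009 = 135

Answer: 135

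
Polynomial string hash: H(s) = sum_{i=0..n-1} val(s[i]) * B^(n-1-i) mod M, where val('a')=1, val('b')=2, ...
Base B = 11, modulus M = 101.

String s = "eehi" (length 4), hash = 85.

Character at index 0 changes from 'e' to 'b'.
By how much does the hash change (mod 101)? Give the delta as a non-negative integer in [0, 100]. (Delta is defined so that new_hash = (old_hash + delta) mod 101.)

Answer: 47

Derivation:
Delta formula: (val(new) - val(old)) * B^(n-1-k) mod M
  val('b') - val('e') = 2 - 5 = -3
  B^(n-1-k) = 11^3 mod 101 = 18
  Delta = -3 * 18 mod 101 = 47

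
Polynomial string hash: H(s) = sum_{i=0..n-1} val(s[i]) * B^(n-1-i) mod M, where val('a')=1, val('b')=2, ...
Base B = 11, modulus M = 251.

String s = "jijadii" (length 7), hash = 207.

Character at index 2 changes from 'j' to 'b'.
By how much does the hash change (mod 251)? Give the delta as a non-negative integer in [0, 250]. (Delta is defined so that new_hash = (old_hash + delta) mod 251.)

Answer: 89

Derivation:
Delta formula: (val(new) - val(old)) * B^(n-1-k) mod M
  val('b') - val('j') = 2 - 10 = -8
  B^(n-1-k) = 11^4 mod 251 = 83
  Delta = -8 * 83 mod 251 = 89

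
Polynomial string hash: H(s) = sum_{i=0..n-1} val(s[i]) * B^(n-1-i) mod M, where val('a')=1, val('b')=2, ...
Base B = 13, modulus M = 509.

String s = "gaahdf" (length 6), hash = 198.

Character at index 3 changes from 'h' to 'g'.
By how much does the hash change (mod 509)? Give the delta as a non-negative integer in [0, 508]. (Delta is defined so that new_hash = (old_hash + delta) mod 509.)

Answer: 340

Derivation:
Delta formula: (val(new) - val(old)) * B^(n-1-k) mod M
  val('g') - val('h') = 7 - 8 = -1
  B^(n-1-k) = 13^2 mod 509 = 169
  Delta = -1 * 169 mod 509 = 340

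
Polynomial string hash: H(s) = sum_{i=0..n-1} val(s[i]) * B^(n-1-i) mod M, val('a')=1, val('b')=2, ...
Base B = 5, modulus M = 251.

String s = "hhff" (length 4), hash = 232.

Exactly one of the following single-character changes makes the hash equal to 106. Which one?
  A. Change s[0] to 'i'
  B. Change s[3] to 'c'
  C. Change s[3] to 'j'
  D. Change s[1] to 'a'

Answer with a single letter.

Option A: s[0]='h'->'i', delta=(9-8)*5^3 mod 251 = 125, hash=232+125 mod 251 = 106 <-- target
Option B: s[3]='f'->'c', delta=(3-6)*5^0 mod 251 = 248, hash=232+248 mod 251 = 229
Option C: s[3]='f'->'j', delta=(10-6)*5^0 mod 251 = 4, hash=232+4 mod 251 = 236
Option D: s[1]='h'->'a', delta=(1-8)*5^2 mod 251 = 76, hash=232+76 mod 251 = 57

Answer: A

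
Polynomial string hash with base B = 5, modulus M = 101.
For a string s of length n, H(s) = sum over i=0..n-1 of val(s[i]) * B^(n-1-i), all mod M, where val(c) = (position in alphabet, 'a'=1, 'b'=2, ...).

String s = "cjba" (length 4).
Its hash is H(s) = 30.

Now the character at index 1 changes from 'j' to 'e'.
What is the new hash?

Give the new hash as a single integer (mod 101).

Answer: 6

Derivation:
val('j') = 10, val('e') = 5
Position k = 1, exponent = n-1-k = 2
B^2 mod M = 5^2 mod 101 = 25
Delta = (5 - 10) * 25 mod 101 = 77
New hash = (30 + 77) mod 101 = 6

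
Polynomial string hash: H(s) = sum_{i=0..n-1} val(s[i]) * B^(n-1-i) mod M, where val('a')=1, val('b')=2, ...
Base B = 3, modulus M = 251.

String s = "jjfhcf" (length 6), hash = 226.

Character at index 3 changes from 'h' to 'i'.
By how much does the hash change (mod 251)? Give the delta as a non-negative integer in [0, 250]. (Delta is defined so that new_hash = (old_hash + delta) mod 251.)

Delta formula: (val(new) - val(old)) * B^(n-1-k) mod M
  val('i') - val('h') = 9 - 8 = 1
  B^(n-1-k) = 3^2 mod 251 = 9
  Delta = 1 * 9 mod 251 = 9

Answer: 9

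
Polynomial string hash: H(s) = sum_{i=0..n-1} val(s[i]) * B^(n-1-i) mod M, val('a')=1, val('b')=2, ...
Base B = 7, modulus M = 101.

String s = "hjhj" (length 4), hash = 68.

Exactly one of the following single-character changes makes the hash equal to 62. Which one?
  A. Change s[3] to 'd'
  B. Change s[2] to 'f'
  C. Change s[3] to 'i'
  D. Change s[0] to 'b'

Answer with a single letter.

Answer: A

Derivation:
Option A: s[3]='j'->'d', delta=(4-10)*7^0 mod 101 = 95, hash=68+95 mod 101 = 62 <-- target
Option B: s[2]='h'->'f', delta=(6-8)*7^1 mod 101 = 87, hash=68+87 mod 101 = 54
Option C: s[3]='j'->'i', delta=(9-10)*7^0 mod 101 = 100, hash=68+100 mod 101 = 67
Option D: s[0]='h'->'b', delta=(2-8)*7^3 mod 101 = 63, hash=68+63 mod 101 = 30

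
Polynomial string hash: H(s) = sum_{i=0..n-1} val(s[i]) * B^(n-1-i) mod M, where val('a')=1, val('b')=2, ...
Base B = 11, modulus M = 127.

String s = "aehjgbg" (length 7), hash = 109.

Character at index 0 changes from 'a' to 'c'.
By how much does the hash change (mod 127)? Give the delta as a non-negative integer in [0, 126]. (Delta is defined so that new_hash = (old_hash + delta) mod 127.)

Delta formula: (val(new) - val(old)) * B^(n-1-k) mod M
  val('c') - val('a') = 3 - 1 = 2
  B^(n-1-k) = 11^6 mod 127 = 38
  Delta = 2 * 38 mod 127 = 76

Answer: 76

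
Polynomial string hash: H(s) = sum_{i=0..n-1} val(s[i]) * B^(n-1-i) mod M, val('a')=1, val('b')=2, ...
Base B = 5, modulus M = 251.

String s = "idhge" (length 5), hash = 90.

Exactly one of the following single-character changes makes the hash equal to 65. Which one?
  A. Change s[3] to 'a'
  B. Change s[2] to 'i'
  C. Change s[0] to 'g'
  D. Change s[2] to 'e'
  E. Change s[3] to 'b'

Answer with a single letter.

Option A: s[3]='g'->'a', delta=(1-7)*5^1 mod 251 = 221, hash=90+221 mod 251 = 60
Option B: s[2]='h'->'i', delta=(9-8)*5^2 mod 251 = 25, hash=90+25 mod 251 = 115
Option C: s[0]='i'->'g', delta=(7-9)*5^4 mod 251 = 5, hash=90+5 mod 251 = 95
Option D: s[2]='h'->'e', delta=(5-8)*5^2 mod 251 = 176, hash=90+176 mod 251 = 15
Option E: s[3]='g'->'b', delta=(2-7)*5^1 mod 251 = 226, hash=90+226 mod 251 = 65 <-- target

Answer: E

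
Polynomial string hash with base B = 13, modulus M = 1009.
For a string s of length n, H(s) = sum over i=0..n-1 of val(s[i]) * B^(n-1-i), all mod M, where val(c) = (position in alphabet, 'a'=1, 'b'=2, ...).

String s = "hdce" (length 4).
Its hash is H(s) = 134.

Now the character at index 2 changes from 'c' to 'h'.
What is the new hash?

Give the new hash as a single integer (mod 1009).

val('c') = 3, val('h') = 8
Position k = 2, exponent = n-1-k = 1
B^1 mod M = 13^1 mod 1009 = 13
Delta = (8 - 3) * 13 mod 1009 = 65
New hash = (134 + 65) mod 1009 = 199

Answer: 199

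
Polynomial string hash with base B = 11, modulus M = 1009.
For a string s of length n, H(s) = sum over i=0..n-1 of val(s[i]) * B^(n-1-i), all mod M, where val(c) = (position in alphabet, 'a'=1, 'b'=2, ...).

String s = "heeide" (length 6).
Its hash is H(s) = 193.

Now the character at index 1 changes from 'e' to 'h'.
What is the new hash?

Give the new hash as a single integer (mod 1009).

val('e') = 5, val('h') = 8
Position k = 1, exponent = n-1-k = 4
B^4 mod M = 11^4 mod 1009 = 515
Delta = (8 - 5) * 515 mod 1009 = 536
New hash = (193 + 536) mod 1009 = 729

Answer: 729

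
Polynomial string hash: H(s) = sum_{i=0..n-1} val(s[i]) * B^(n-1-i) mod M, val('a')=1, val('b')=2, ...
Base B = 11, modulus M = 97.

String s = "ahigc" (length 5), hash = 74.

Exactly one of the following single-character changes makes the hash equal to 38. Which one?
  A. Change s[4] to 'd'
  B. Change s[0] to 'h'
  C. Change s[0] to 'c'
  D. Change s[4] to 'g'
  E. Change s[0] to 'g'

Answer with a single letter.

Answer: E

Derivation:
Option A: s[4]='c'->'d', delta=(4-3)*11^0 mod 97 = 1, hash=74+1 mod 97 = 75
Option B: s[0]='a'->'h', delta=(8-1)*11^4 mod 97 = 55, hash=74+55 mod 97 = 32
Option C: s[0]='a'->'c', delta=(3-1)*11^4 mod 97 = 85, hash=74+85 mod 97 = 62
Option D: s[4]='c'->'g', delta=(7-3)*11^0 mod 97 = 4, hash=74+4 mod 97 = 78
Option E: s[0]='a'->'g', delta=(7-1)*11^4 mod 97 = 61, hash=74+61 mod 97 = 38 <-- target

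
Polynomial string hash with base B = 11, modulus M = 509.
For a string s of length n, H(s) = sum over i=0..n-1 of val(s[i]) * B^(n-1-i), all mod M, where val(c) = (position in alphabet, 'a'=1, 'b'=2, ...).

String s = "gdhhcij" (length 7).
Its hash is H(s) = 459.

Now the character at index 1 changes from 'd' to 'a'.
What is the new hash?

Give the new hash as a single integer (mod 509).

Answer: 347

Derivation:
val('d') = 4, val('a') = 1
Position k = 1, exponent = n-1-k = 5
B^5 mod M = 11^5 mod 509 = 207
Delta = (1 - 4) * 207 mod 509 = 397
New hash = (459 + 397) mod 509 = 347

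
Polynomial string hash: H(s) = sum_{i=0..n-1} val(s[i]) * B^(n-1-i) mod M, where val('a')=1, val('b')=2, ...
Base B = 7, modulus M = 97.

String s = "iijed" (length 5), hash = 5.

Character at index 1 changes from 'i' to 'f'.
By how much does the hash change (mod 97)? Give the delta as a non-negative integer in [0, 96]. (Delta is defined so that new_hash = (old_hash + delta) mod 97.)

Answer: 38

Derivation:
Delta formula: (val(new) - val(old)) * B^(n-1-k) mod M
  val('f') - val('i') = 6 - 9 = -3
  B^(n-1-k) = 7^3 mod 97 = 52
  Delta = -3 * 52 mod 97 = 38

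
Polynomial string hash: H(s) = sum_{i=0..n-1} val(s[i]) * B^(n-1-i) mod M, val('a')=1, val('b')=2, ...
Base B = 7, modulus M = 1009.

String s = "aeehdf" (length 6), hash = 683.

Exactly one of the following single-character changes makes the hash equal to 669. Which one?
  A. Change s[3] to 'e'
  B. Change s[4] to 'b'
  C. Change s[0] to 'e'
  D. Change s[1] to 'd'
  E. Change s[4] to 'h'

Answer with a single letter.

Option A: s[3]='h'->'e', delta=(5-8)*7^2 mod 1009 = 862, hash=683+862 mod 1009 = 536
Option B: s[4]='d'->'b', delta=(2-4)*7^1 mod 1009 = 995, hash=683+995 mod 1009 = 669 <-- target
Option C: s[0]='a'->'e', delta=(5-1)*7^5 mod 1009 = 634, hash=683+634 mod 1009 = 308
Option D: s[1]='e'->'d', delta=(4-5)*7^4 mod 1009 = 626, hash=683+626 mod 1009 = 300
Option E: s[4]='d'->'h', delta=(8-4)*7^1 mod 1009 = 28, hash=683+28 mod 1009 = 711

Answer: B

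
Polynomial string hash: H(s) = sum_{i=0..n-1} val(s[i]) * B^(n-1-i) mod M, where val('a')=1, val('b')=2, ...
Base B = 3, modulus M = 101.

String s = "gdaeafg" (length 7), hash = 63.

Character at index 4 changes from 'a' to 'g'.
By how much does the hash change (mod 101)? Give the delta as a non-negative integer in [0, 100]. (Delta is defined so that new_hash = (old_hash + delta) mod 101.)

Delta formula: (val(new) - val(old)) * B^(n-1-k) mod M
  val('g') - val('a') = 7 - 1 = 6
  B^(n-1-k) = 3^2 mod 101 = 9
  Delta = 6 * 9 mod 101 = 54

Answer: 54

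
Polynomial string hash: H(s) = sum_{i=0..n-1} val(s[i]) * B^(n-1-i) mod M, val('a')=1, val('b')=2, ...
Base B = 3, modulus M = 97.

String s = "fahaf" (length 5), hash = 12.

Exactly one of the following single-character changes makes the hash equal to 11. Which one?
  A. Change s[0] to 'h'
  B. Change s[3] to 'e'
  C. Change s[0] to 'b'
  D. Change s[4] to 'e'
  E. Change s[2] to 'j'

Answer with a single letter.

Option A: s[0]='f'->'h', delta=(8-6)*3^4 mod 97 = 65, hash=12+65 mod 97 = 77
Option B: s[3]='a'->'e', delta=(5-1)*3^1 mod 97 = 12, hash=12+12 mod 97 = 24
Option C: s[0]='f'->'b', delta=(2-6)*3^4 mod 97 = 64, hash=12+64 mod 97 = 76
Option D: s[4]='f'->'e', delta=(5-6)*3^0 mod 97 = 96, hash=12+96 mod 97 = 11 <-- target
Option E: s[2]='h'->'j', delta=(10-8)*3^2 mod 97 = 18, hash=12+18 mod 97 = 30

Answer: D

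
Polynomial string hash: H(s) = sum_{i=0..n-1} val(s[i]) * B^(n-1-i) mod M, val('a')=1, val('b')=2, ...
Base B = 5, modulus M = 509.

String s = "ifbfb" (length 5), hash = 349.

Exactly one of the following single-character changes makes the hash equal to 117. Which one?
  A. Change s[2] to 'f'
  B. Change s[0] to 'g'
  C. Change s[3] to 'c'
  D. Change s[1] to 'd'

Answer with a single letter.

Answer: B

Derivation:
Option A: s[2]='b'->'f', delta=(6-2)*5^2 mod 509 = 100, hash=349+100 mod 509 = 449
Option B: s[0]='i'->'g', delta=(7-9)*5^4 mod 509 = 277, hash=349+277 mod 509 = 117 <-- target
Option C: s[3]='f'->'c', delta=(3-6)*5^1 mod 509 = 494, hash=349+494 mod 509 = 334
Option D: s[1]='f'->'d', delta=(4-6)*5^3 mod 509 = 259, hash=349+259 mod 509 = 99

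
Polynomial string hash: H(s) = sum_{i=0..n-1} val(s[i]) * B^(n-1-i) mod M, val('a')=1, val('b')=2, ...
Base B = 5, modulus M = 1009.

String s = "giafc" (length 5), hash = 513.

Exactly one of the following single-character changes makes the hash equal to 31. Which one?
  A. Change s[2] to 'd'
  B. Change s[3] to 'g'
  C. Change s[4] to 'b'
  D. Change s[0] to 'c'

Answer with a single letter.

Answer: D

Derivation:
Option A: s[2]='a'->'d', delta=(4-1)*5^2 mod 1009 = 75, hash=513+75 mod 1009 = 588
Option B: s[3]='f'->'g', delta=(7-6)*5^1 mod 1009 = 5, hash=513+5 mod 1009 = 518
Option C: s[4]='c'->'b', delta=(2-3)*5^0 mod 1009 = 1008, hash=513+1008 mod 1009 = 512
Option D: s[0]='g'->'c', delta=(3-7)*5^4 mod 1009 = 527, hash=513+527 mod 1009 = 31 <-- target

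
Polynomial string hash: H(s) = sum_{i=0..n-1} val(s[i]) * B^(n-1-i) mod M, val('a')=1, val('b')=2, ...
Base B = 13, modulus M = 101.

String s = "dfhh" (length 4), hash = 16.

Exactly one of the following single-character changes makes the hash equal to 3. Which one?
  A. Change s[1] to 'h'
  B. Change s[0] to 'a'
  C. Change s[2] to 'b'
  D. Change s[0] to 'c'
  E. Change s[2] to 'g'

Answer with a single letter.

Answer: E

Derivation:
Option A: s[1]='f'->'h', delta=(8-6)*13^2 mod 101 = 35, hash=16+35 mod 101 = 51
Option B: s[0]='d'->'a', delta=(1-4)*13^3 mod 101 = 75, hash=16+75 mod 101 = 91
Option C: s[2]='h'->'b', delta=(2-8)*13^1 mod 101 = 23, hash=16+23 mod 101 = 39
Option D: s[0]='d'->'c', delta=(3-4)*13^3 mod 101 = 25, hash=16+25 mod 101 = 41
Option E: s[2]='h'->'g', delta=(7-8)*13^1 mod 101 = 88, hash=16+88 mod 101 = 3 <-- target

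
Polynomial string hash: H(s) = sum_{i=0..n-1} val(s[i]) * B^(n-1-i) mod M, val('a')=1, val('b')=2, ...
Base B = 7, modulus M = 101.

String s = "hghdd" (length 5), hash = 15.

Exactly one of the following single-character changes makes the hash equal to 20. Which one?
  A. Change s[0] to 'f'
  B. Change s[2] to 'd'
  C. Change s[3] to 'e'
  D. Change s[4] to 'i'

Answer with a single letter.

Answer: D

Derivation:
Option A: s[0]='h'->'f', delta=(6-8)*7^4 mod 101 = 46, hash=15+46 mod 101 = 61
Option B: s[2]='h'->'d', delta=(4-8)*7^2 mod 101 = 6, hash=15+6 mod 101 = 21
Option C: s[3]='d'->'e', delta=(5-4)*7^1 mod 101 = 7, hash=15+7 mod 101 = 22
Option D: s[4]='d'->'i', delta=(9-4)*7^0 mod 101 = 5, hash=15+5 mod 101 = 20 <-- target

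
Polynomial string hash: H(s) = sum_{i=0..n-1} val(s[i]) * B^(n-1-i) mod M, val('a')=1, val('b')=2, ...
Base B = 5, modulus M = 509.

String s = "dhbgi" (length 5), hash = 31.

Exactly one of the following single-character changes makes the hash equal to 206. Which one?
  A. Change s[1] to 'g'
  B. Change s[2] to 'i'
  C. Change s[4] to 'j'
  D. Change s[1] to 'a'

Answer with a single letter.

Option A: s[1]='h'->'g', delta=(7-8)*5^3 mod 509 = 384, hash=31+384 mod 509 = 415
Option B: s[2]='b'->'i', delta=(9-2)*5^2 mod 509 = 175, hash=31+175 mod 509 = 206 <-- target
Option C: s[4]='i'->'j', delta=(10-9)*5^0 mod 509 = 1, hash=31+1 mod 509 = 32
Option D: s[1]='h'->'a', delta=(1-8)*5^3 mod 509 = 143, hash=31+143 mod 509 = 174

Answer: B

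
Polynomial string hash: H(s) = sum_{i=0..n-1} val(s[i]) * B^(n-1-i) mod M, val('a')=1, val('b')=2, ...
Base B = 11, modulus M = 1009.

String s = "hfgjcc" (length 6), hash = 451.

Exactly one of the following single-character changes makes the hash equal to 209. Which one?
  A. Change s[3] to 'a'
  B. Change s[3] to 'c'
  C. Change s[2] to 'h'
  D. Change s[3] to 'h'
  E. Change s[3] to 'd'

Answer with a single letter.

Answer: D

Derivation:
Option A: s[3]='j'->'a', delta=(1-10)*11^2 mod 1009 = 929, hash=451+929 mod 1009 = 371
Option B: s[3]='j'->'c', delta=(3-10)*11^2 mod 1009 = 162, hash=451+162 mod 1009 = 613
Option C: s[2]='g'->'h', delta=(8-7)*11^3 mod 1009 = 322, hash=451+322 mod 1009 = 773
Option D: s[3]='j'->'h', delta=(8-10)*11^2 mod 1009 = 767, hash=451+767 mod 1009 = 209 <-- target
Option E: s[3]='j'->'d', delta=(4-10)*11^2 mod 1009 = 283, hash=451+283 mod 1009 = 734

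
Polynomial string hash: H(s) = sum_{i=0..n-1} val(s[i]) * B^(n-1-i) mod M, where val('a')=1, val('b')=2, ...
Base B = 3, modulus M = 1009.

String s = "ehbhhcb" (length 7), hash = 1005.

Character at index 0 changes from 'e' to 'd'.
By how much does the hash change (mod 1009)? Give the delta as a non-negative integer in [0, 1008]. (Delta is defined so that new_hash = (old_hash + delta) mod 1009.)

Delta formula: (val(new) - val(old)) * B^(n-1-k) mod M
  val('d') - val('e') = 4 - 5 = -1
  B^(n-1-k) = 3^6 mod 1009 = 729
  Delta = -1 * 729 mod 1009 = 280

Answer: 280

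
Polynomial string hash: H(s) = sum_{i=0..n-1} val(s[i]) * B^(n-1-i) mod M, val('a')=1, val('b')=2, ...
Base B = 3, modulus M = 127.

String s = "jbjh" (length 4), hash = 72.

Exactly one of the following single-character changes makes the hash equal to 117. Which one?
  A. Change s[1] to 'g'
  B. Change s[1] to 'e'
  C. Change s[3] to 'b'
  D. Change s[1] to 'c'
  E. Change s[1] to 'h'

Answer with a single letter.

Option A: s[1]='b'->'g', delta=(7-2)*3^2 mod 127 = 45, hash=72+45 mod 127 = 117 <-- target
Option B: s[1]='b'->'e', delta=(5-2)*3^2 mod 127 = 27, hash=72+27 mod 127 = 99
Option C: s[3]='h'->'b', delta=(2-8)*3^0 mod 127 = 121, hash=72+121 mod 127 = 66
Option D: s[1]='b'->'c', delta=(3-2)*3^2 mod 127 = 9, hash=72+9 mod 127 = 81
Option E: s[1]='b'->'h', delta=(8-2)*3^2 mod 127 = 54, hash=72+54 mod 127 = 126

Answer: A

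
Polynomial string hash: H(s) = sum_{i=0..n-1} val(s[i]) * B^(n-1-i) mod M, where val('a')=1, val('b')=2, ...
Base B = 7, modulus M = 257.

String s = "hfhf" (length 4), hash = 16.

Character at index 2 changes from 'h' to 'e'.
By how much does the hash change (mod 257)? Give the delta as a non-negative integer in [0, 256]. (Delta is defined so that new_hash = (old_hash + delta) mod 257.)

Answer: 236

Derivation:
Delta formula: (val(new) - val(old)) * B^(n-1-k) mod M
  val('e') - val('h') = 5 - 8 = -3
  B^(n-1-k) = 7^1 mod 257 = 7
  Delta = -3 * 7 mod 257 = 236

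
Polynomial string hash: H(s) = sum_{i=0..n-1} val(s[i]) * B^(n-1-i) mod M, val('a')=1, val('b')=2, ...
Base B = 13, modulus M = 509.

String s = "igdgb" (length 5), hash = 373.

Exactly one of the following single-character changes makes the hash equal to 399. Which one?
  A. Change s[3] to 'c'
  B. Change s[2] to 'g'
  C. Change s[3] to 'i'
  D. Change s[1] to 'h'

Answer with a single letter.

Answer: C

Derivation:
Option A: s[3]='g'->'c', delta=(3-7)*13^1 mod 509 = 457, hash=373+457 mod 509 = 321
Option B: s[2]='d'->'g', delta=(7-4)*13^2 mod 509 = 507, hash=373+507 mod 509 = 371
Option C: s[3]='g'->'i', delta=(9-7)*13^1 mod 509 = 26, hash=373+26 mod 509 = 399 <-- target
Option D: s[1]='g'->'h', delta=(8-7)*13^3 mod 509 = 161, hash=373+161 mod 509 = 25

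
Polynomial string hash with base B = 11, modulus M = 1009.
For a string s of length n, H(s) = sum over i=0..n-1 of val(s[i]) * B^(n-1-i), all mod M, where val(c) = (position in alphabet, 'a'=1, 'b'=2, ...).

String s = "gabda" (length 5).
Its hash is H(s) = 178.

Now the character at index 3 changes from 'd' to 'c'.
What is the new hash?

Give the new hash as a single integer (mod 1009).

val('d') = 4, val('c') = 3
Position k = 3, exponent = n-1-k = 1
B^1 mod M = 11^1 mod 1009 = 11
Delta = (3 - 4) * 11 mod 1009 = 998
New hash = (178 + 998) mod 1009 = 167

Answer: 167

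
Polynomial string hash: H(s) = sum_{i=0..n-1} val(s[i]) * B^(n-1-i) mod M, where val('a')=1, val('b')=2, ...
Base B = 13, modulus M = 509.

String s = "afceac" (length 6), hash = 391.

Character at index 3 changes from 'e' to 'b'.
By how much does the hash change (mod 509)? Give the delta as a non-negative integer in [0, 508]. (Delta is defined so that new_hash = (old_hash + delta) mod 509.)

Delta formula: (val(new) - val(old)) * B^(n-1-k) mod M
  val('b') - val('e') = 2 - 5 = -3
  B^(n-1-k) = 13^2 mod 509 = 169
  Delta = -3 * 169 mod 509 = 2

Answer: 2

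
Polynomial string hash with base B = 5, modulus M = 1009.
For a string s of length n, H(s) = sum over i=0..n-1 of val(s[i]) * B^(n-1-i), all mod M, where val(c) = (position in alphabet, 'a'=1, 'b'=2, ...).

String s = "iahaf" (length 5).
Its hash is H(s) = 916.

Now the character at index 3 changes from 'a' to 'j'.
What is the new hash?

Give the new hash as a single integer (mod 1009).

Answer: 961

Derivation:
val('a') = 1, val('j') = 10
Position k = 3, exponent = n-1-k = 1
B^1 mod M = 5^1 mod 1009 = 5
Delta = (10 - 1) * 5 mod 1009 = 45
New hash = (916 + 45) mod 1009 = 961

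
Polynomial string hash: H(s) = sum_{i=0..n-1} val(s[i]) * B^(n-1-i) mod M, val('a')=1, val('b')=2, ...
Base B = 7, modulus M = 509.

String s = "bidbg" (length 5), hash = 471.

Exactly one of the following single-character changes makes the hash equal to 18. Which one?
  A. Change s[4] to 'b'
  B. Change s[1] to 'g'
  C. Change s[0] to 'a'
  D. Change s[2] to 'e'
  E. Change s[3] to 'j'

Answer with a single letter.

Option A: s[4]='g'->'b', delta=(2-7)*7^0 mod 509 = 504, hash=471+504 mod 509 = 466
Option B: s[1]='i'->'g', delta=(7-9)*7^3 mod 509 = 332, hash=471+332 mod 509 = 294
Option C: s[0]='b'->'a', delta=(1-2)*7^4 mod 509 = 144, hash=471+144 mod 509 = 106
Option D: s[2]='d'->'e', delta=(5-4)*7^2 mod 509 = 49, hash=471+49 mod 509 = 11
Option E: s[3]='b'->'j', delta=(10-2)*7^1 mod 509 = 56, hash=471+56 mod 509 = 18 <-- target

Answer: E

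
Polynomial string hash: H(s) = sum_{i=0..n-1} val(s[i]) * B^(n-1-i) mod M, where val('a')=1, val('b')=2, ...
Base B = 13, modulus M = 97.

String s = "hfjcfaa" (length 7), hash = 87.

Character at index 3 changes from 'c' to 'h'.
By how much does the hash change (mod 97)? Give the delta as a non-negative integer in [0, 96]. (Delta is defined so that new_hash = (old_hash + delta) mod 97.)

Answer: 24

Derivation:
Delta formula: (val(new) - val(old)) * B^(n-1-k) mod M
  val('h') - val('c') = 8 - 3 = 5
  B^(n-1-k) = 13^3 mod 97 = 63
  Delta = 5 * 63 mod 97 = 24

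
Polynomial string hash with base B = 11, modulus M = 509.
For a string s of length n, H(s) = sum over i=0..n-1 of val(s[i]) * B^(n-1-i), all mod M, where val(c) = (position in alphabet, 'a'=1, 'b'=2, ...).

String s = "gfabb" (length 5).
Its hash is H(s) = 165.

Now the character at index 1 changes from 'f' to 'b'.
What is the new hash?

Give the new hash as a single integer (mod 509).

val('f') = 6, val('b') = 2
Position k = 1, exponent = n-1-k = 3
B^3 mod M = 11^3 mod 509 = 313
Delta = (2 - 6) * 313 mod 509 = 275
New hash = (165 + 275) mod 509 = 440

Answer: 440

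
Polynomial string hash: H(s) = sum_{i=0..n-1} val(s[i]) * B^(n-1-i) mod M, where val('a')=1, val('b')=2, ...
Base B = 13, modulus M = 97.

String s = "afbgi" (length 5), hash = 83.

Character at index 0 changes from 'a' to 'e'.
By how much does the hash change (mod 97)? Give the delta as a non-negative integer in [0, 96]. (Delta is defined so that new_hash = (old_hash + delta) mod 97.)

Answer: 75

Derivation:
Delta formula: (val(new) - val(old)) * B^(n-1-k) mod M
  val('e') - val('a') = 5 - 1 = 4
  B^(n-1-k) = 13^4 mod 97 = 43
  Delta = 4 * 43 mod 97 = 75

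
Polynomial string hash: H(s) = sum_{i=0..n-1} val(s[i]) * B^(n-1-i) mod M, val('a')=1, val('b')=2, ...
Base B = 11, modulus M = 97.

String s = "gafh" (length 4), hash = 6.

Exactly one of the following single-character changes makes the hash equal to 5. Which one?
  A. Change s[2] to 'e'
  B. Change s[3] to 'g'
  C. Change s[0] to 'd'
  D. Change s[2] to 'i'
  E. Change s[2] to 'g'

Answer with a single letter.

Answer: B

Derivation:
Option A: s[2]='f'->'e', delta=(5-6)*11^1 mod 97 = 86, hash=6+86 mod 97 = 92
Option B: s[3]='h'->'g', delta=(7-8)*11^0 mod 97 = 96, hash=6+96 mod 97 = 5 <-- target
Option C: s[0]='g'->'d', delta=(4-7)*11^3 mod 97 = 81, hash=6+81 mod 97 = 87
Option D: s[2]='f'->'i', delta=(9-6)*11^1 mod 97 = 33, hash=6+33 mod 97 = 39
Option E: s[2]='f'->'g', delta=(7-6)*11^1 mod 97 = 11, hash=6+11 mod 97 = 17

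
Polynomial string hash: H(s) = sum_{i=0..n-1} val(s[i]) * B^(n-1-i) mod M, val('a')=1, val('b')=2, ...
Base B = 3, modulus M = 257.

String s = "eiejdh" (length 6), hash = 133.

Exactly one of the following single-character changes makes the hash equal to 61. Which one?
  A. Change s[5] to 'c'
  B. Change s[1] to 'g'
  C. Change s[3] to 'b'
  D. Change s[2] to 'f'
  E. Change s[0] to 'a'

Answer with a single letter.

Option A: s[5]='h'->'c', delta=(3-8)*3^0 mod 257 = 252, hash=133+252 mod 257 = 128
Option B: s[1]='i'->'g', delta=(7-9)*3^4 mod 257 = 95, hash=133+95 mod 257 = 228
Option C: s[3]='j'->'b', delta=(2-10)*3^2 mod 257 = 185, hash=133+185 mod 257 = 61 <-- target
Option D: s[2]='e'->'f', delta=(6-5)*3^3 mod 257 = 27, hash=133+27 mod 257 = 160
Option E: s[0]='e'->'a', delta=(1-5)*3^5 mod 257 = 56, hash=133+56 mod 257 = 189

Answer: C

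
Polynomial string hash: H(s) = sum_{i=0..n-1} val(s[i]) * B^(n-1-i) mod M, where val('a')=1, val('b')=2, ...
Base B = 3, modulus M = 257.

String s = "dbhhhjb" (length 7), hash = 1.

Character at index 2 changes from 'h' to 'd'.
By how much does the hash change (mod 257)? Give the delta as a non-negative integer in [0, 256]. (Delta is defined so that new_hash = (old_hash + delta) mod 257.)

Answer: 190

Derivation:
Delta formula: (val(new) - val(old)) * B^(n-1-k) mod M
  val('d') - val('h') = 4 - 8 = -4
  B^(n-1-k) = 3^4 mod 257 = 81
  Delta = -4 * 81 mod 257 = 190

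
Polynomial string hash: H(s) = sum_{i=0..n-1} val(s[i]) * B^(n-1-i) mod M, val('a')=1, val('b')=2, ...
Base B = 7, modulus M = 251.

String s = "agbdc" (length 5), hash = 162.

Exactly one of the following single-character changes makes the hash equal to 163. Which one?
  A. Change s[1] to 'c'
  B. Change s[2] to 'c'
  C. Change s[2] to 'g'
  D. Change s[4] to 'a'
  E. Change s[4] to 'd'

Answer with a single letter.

Answer: E

Derivation:
Option A: s[1]='g'->'c', delta=(3-7)*7^3 mod 251 = 134, hash=162+134 mod 251 = 45
Option B: s[2]='b'->'c', delta=(3-2)*7^2 mod 251 = 49, hash=162+49 mod 251 = 211
Option C: s[2]='b'->'g', delta=(7-2)*7^2 mod 251 = 245, hash=162+245 mod 251 = 156
Option D: s[4]='c'->'a', delta=(1-3)*7^0 mod 251 = 249, hash=162+249 mod 251 = 160
Option E: s[4]='c'->'d', delta=(4-3)*7^0 mod 251 = 1, hash=162+1 mod 251 = 163 <-- target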